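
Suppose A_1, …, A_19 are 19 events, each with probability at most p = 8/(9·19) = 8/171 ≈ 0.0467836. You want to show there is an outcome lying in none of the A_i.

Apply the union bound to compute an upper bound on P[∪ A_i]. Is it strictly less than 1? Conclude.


Union bound: P[∪_{i=1}^{19} A_i] ≤ Σ_i P[A_i] ≤ 19·p = 19·(8/171) = 8/9.
Numerically: 8/9 ≈ 0.8888889.
Is 8/9 < 1? YES.
Since P[∪ A_i] ≤ 8/9 < 1, the complement has P[∩ A_i^c] ≥ 1 − 8/9 = 1/9 > 0, so some outcome avoids every A_i.

19·p = 8/9 ≈ 0.8888889; existence CERTIFIED by the union bound.


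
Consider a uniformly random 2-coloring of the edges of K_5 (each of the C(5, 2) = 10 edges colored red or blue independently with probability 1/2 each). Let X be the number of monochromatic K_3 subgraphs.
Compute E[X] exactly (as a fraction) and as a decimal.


Let X = Σ_S X_S over the C(5, 3) = 10 subsets S of size 3, where X_S = 1 if the K_3 on S is monochromatic.
For a fixed S, the K_3 on S has C(3, 2) = 3 edges. P[all 3 edges red] = (1/2)^3, and likewise for blue, so P[monochromatic] = 2·(1/2)^3 = 2^{1 − 3} = 1/4.
By linearity of expectation: E[X] = C(5, 3) · 2^{1 − 3} = 10 · 1/4 = 5/2.
Numerically: E[X] ≈ 2.50000.

E[X] = C(5,3)·2^(1−C(3,2)) = 5/2 ≈ 2.50000.


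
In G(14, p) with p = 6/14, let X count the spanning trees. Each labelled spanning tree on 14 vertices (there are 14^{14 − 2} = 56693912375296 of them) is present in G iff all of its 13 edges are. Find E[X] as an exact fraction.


K_14 has 14^{14 − 2} = 56693912375296 labelled spanning trees.
For each such spanning tree H, let X_H = 1 if all 13 edges of H are present in G. Then P[X_H = 1] = p^{13} = (3/7)^{13} = 1594323/96889010407.
By linearity of expectation: E[X] = Σ_H E[X_H] = 56693912375296 · p^{13} = 56693912375296 · 1594323/96889010407 = 6530347008/7.
Numerically: E[X] ≈ 9.329e+08.

E[X] = 56693912375296 · (3/7)^{13} = 6530347008/7 ≈ 9.329e+08.


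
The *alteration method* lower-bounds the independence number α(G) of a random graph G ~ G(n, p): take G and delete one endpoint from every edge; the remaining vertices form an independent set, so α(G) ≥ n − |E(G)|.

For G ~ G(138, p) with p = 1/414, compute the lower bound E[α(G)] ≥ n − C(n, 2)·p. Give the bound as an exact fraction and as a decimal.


E[|E(G)|] = C(138, 2)·p = 9453 · (1/414) = 137/6.
E[α(G)] ≥ n − E[|E(G)|] = 138 − 137/6 = 691/6.
Numerically: ≈ 115.166667.
(This is only a lower bound; the true E[α(G)] may be larger.)

E[α(G)] ≥ 691/6 ≈ 115.166667.


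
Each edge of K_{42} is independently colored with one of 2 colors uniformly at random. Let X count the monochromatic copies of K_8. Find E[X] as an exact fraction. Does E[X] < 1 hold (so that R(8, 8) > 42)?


E[X] = C(42, 8) · 2^{1 − 28} = 118030185 · 2^{−27} = 118030185/134217728.
As a reduced fraction: E[X] = 118030185/134217728 ≈ 0.879.
Is E[X] < 1? YES.
Since E[X] < 1, there exists a 2-coloring of K_{42} with no monochromatic K_8; hence R(8, 8) > 42.

E[X] = 118030185/134217728 ≈ 0.879; E[X] < 1, so R(8, 8) > 42.


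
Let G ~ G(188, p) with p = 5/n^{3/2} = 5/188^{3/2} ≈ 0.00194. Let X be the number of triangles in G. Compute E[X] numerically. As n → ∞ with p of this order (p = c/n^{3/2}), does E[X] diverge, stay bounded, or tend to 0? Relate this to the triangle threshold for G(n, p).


Number of potential triangles: C(188, 3) = 1089836.
Each occurs with probability p³ ≈ (0.00194)³ ≈ 7.29793e-09.
By linearity: E[X] = C(188, 3)·p³ ≈ 1089836 · 7.29793e-09 ≈ 0.008.
Since α = 3/2 > 1, p = c/n^{3/2} = o(1/n) is below the triangle threshold p ~ 1/n. Asymptotically E[X] ~ (c³/6)·n^{3(1−α)} = (5³/6)·n^{-1.5} → 0, so by Markov's inequality G has no triangles w.h.p.

E[X] ≈ 0.008; in regime p = Θ(1/n^{3/2}) E[X] tends to 0 (below the triangle threshold p ~ 1/n).


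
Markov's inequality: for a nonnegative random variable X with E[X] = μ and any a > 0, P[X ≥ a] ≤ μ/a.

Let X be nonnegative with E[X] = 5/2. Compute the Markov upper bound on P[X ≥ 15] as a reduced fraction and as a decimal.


μ = E[X] = 5/2, a = 15.
Markov: P[X ≥ 15] ≤ μ/a = (5/2)/15 = 1/6.
Numerically: ≈ 0.167.
(Since a = 15 > μ = 2.500, the bound 1/6 is < 1 and informative.)

P[X ≥ 15] ≤ 1/6 ≈ 0.167.


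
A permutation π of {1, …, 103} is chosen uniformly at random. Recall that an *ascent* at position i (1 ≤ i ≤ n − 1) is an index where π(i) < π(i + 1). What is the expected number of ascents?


Write X = Σ X_I over i = 1, …, 102, with X_I the indicator of one ascent.
There are 102 indicators.
For each fixed i, the pair (π(i), π(i+1)) is a uniformly random ordered pair of distinct values from {1, …, 103}; by symmetry P[π(i) < π(i+1)] = 1/2.
By linearity: E[X] = 102 · (1/2) = (103 − 1) · (1/2) = 51 ≈ 51.0000.

E[X] = 51 = 51.0000.


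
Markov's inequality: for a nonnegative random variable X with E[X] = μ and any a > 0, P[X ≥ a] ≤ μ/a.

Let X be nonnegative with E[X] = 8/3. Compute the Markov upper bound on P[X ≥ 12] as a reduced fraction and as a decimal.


μ = E[X] = 8/3, a = 12.
Markov: P[X ≥ 12] ≤ μ/a = (8/3)/12 = 2/9.
Numerically: ≈ 0.222.
(Since a = 12 > μ = 2.667, the bound 2/9 is < 1 and informative.)

P[X ≥ 12] ≤ 2/9 ≈ 0.222.


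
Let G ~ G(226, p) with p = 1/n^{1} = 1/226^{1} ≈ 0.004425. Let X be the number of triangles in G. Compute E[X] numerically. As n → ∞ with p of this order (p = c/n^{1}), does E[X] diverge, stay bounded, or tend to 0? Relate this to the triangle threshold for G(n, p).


Number of potential triangles: C(226, 3) = 1898400.
Each occurs with probability p³ ≈ (0.004425)³ ≈ 8.663127e-08.
By linearity: E[X] = C(226, 3)·p³ ≈ 1898400 · 8.663127e-08 ≈ 0.1645.
Here α = 1, so p = 1/n is exactly at the triangle threshold p ~ 1/n. Asymptotically E[X] → c³/6 = 1³/6 = 1/6 ≈ 0.1667, a bounded constant. In this regime the triangle count is asymptotically Poisson(c³/6).

E[X] ≈ 0.1645; in regime p = Θ(1/n^{1}) E[X] stays bounded (at the triangle threshold p ~ 1/n).


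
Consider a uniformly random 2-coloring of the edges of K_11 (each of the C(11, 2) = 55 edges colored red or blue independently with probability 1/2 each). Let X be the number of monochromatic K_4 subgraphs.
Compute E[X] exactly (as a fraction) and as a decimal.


Let X = Σ_S X_S over the C(11, 4) = 330 subsets S of size 4, where X_S = 1 if the K_4 on S is monochromatic.
For a fixed S, the K_4 on S has C(4, 2) = 6 edges. P[all 6 edges red] = (1/2)^6, and likewise for blue, so P[monochromatic] = 2·(1/2)^6 = 2^{1 − 6} = 1/32.
By linearity of expectation: E[X] = C(11, 4) · 2^{1 − 6} = 330 · 1/32 = 165/16.
Numerically: E[X] ≈ 10.3125.

E[X] = C(11,4)·2^(1−C(4,2)) = 165/16 ≈ 10.3125.


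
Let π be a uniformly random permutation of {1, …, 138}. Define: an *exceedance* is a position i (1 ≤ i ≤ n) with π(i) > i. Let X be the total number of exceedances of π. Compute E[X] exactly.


Write X = Σ_{i=1}^{138} X_i, where X_i = 1_{π(i) > i}.
For each fixed i, π(i) is uniform over {1, …, 138} (marginal of a uniform permutation), so P[π(i) > i] = (n − i)/n. Summing: Σ_{i=1}^{138} (n − i)/n = (0 + 1 + … + 137)/138 = 138(138 − 1)/(2·138) = (138 − 1)/2.
Hence E[X] = Σ_{i=1}^{138} (138 − i)/138 = 137/2 ≈ 68.50000.

E[X] = 137/2 = 68.50000.


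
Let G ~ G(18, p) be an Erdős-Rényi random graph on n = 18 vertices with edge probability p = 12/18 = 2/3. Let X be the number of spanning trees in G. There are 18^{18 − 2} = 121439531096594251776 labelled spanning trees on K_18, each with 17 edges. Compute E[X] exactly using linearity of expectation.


K_18 has 18^{18 − 2} = 121439531096594251776 labelled spanning trees.
For each such spanning tree H, let X_H = 1 if all 17 edges of H are present in G. Then P[X_H = 1] = p^{17} = (2/3)^{17} = 131072/129140163.
By linearity of expectation: E[X] = Σ_H E[X_H] = 121439531096594251776 · p^{17} = 121439531096594251776 · 131072/129140163 = 123256172596690944.
Numerically: E[X] ≈ 1.23256e+17.

E[X] = 121439531096594251776 · (2/3)^{17} = 123256172596690944 ≈ 1.23256e+17.


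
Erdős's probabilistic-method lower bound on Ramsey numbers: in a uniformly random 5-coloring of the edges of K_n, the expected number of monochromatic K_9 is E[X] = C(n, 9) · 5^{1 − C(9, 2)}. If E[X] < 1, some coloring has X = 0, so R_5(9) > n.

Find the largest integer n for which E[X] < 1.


We need C(n, 9) · 5^{1 − 36} < 1, i.e. C(n, 9) < 5^{36 − 1} = 2910383045673370361328125.
Check values of n near the boundary:
  n = 2168: C(2168, 9) = 2867804175977929537095120; 2867804175977929537095120 < 2910383045673370361328125? YES
  n = 2169: C(2169, 9) = 2879753360044504243499683; 2879753360044504243499683 < 2910383045673370361328125? YES
  n = 2170: C(2170, 9) = 2891746779868845075610510; 2891746779868845075610510 < 2910383045673370361328125? YES
  n = 2171: C(2171, 9) = 2903784578674959601827205; 2903784578674959601827205 < 2910383045673370361328125? YES
  n = 2172: C(2172, 9) = 2915866900084148060642020; 2915866900084148060642020 < 2910383045673370361328125? NO
  n = 2173: C(2173, 9) = 2927993888115921319674265; 2927993888115921319674265 < 2910383045673370361328125? NO
The largest n with C(n, 9) < 2910383045673370361328125 is n = 2171 (where E[X] = 580756915734991920365441/582076609134674072265625 ≈ 0.99773). Hence R_5(9) > 2171, i.e. R_5(9) ≥ 2172.

Largest n = 2171; hence R_5(9) > 2171.


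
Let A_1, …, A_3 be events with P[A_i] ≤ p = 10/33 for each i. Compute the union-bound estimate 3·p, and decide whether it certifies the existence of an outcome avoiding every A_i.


Union bound: P[∪_{i=1}^{3} A_i] ≤ Σ_i P[A_i] ≤ 3·p = 3·(10/33) = 10/11.
Numerically: 10/11 ≈ 0.9090909.
Is 10/11 < 1? YES.
Since P[∪ A_i] ≤ 10/11 < 1, the complement has P[∩ A_i^c] ≥ 1 − 10/11 = 1/11 > 0, so some outcome avoids every A_i.

3·p = 10/11 ≈ 0.9090909; existence CERTIFIED by the union bound.


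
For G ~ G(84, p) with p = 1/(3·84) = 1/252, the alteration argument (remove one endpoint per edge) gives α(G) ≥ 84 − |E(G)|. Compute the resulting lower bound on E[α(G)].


E[|E(G)|] = C(84, 2)·p = 3486 · (1/252) = 83/6.
E[α(G)] ≥ n − E[|E(G)|] = 84 − 83/6 = 421/6.
Numerically: ≈ 70.16667.
(This is only a lower bound; the true E[α(G)] may be larger.)

E[α(G)] ≥ 421/6 ≈ 70.16667.


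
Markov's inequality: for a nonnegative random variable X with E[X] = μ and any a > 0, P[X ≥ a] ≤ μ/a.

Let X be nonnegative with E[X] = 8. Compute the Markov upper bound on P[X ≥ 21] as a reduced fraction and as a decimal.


μ = E[X] = 8, a = 21.
Markov: P[X ≥ 21] ≤ μ/a = (8)/21 = 8/21.
Numerically: ≈ 0.381.
(Since a = 21 > μ = 8.000, the bound 8/21 is < 1 and informative.)

P[X ≥ 21] ≤ 8/21 ≈ 0.381.


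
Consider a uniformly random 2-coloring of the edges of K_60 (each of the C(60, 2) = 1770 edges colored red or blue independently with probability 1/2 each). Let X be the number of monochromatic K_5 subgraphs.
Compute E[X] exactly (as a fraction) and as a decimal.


Let X = Σ_S X_S over the C(60, 5) = 5461512 subsets S of size 5, where X_S = 1 if the K_5 on S is monochromatic.
For a fixed S, the K_5 on S has C(5, 2) = 10 edges. P[all 10 edges red] = (1/2)^10, and likewise for blue, so P[monochromatic] = 2·(1/2)^10 = 2^{1 − 10} = 1/512.
Summing: E[X] = C(60, 5) · 2^{1 − 10} = 5461512 · 1/512 = 682689/64.
Numerically: E[X] ≈ 10667.0156.

E[X] = C(60,5)·2^(1−C(5,2)) = 682689/64 ≈ 10667.0156.


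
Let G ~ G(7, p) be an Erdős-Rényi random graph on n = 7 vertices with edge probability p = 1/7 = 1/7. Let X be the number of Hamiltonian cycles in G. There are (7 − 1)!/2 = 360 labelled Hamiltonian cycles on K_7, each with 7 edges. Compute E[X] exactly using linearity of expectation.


K_7 has (7 − 1)!/2 = 360 labelled Hamiltonian cycles.
For each such Hamiltonian cycle H, let X_H = 1 if all 7 edges of H are present in G. Then P[X_H = 1] = p^{7} = (1/7)^{7} = 1/823543.
Summing the indicators: E[X] = Σ_H E[X_H] = 360 · p^{7} = 360 · 1/823543 = 360/823543.
Numerically: E[X] ≈ 0.000437136.

E[X] = 360 · (1/7)^{7} = 360/823543 ≈ 0.000437136.


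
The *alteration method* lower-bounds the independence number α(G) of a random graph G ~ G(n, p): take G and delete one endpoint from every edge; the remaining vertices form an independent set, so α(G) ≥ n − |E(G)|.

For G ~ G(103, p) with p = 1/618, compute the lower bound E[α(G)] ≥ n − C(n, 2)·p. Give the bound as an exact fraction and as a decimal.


E[|E(G)|] = C(103, 2)·p = 5253 · (1/618) = 17/2.
E[α(G)] ≥ n − E[|E(G)|] = 103 − 17/2 = 189/2.
Numerically: ≈ 94.50000.
(This is only a lower bound; the true E[α(G)] may be larger.)

E[α(G)] ≥ 189/2 ≈ 94.50000.


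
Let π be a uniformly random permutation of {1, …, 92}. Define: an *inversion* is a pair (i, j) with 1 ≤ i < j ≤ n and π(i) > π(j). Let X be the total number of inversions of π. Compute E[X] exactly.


Write X = Σ X_I over the C(92, 2) = 4186 pairs i < j, with X_I the indicator of one inversion.
There are 4186 indicators.
For each fixed pair i < j, the values π(i) and π(j) are two distinct elements of {1, …, 92} in uniformly random order; by symmetry P[π(i) > π(j)] = 1/2.
By linearity: E[X] = 4186 · (1/2) = C(92, 2) · (1/2) = 4186/2 = 2093 ≈ 2093.000.

E[X] = 2093 = 2093.000.


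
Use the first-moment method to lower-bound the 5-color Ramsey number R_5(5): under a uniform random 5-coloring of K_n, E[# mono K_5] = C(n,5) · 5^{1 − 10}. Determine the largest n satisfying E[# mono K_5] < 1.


We need C(n, 5) · 5^{1 − 10} < 1, i.e. C(n, 5) < 5^{10 − 1} = 1953125.
Check values of n near the boundary:
  n = 48: C(48, 5) = 1712304; 1712304 < 1953125? YES
  n = 49: C(49, 5) = 1906884; 1906884 < 1953125? YES
  n = 50: C(50, 5) = 2118760; 2118760 < 1953125? NO
The largest n with C(n, 5) < 1953125 is n = 49 (where E[X] = 1906884/1953125 ≈ 0.976325). Hence R_5(5) > 49, i.e. R_5(5) ≥ 50.

Largest n = 49; hence R_5(5) > 49.


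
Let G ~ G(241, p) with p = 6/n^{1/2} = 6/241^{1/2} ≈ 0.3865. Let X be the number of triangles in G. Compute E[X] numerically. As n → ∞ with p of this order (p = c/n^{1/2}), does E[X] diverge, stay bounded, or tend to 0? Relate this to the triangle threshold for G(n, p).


Number of potential triangles: C(241, 3) = 2303960.
Each occurs with probability p³ ≈ (0.3865)³ ≈ 5.773354e-02.
By linearity: E[X] = C(241, 3)·p³ ≈ 2303960 · 5.773354e-02 ≈ 133015.7667.
Since α = 1/2 < 1, p = c/n^{1/2} ≫ 1/n is above the triangle threshold p ~ 1/n. Asymptotically E[X] ~ (c³/6)·n^{3(1−α)} = (6³/6)·n^{1.5} → ∞; triangles are abundant w.h.p.

E[X] ≈ 133015.7667; in regime p = Θ(1/n^{1/2}) E[X] diverges (above the triangle threshold p ~ 1/n).


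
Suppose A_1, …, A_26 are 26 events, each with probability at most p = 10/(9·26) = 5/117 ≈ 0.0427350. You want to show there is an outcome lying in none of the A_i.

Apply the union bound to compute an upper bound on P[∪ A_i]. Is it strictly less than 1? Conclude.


Union bound: P[∪_{i=1}^{26} A_i] ≤ Σ_i P[A_i] ≤ 26·p = 26·(5/117) = 10/9.
Numerically: 10/9 ≈ 1.1111111.
Is 10/9 < 1? NO.
Since the bound 10/9 is ≥ 1, the union bound is uninformative here; it does NOT by itself certify existence.

26·p = 10/9 ≈ 1.1111111; existence NOT certified by the union bound.


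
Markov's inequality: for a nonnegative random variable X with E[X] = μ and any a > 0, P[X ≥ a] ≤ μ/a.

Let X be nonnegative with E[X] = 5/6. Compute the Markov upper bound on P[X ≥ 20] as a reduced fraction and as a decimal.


μ = E[X] = 5/6, a = 20.
Markov: P[X ≥ 20] ≤ μ/a = (5/6)/20 = 1/24.
Numerically: ≈ 0.042.
(Since a = 20 > μ = 0.833, the bound 1/24 is < 1 and informative.)

P[X ≥ 20] ≤ 1/24 ≈ 0.042.


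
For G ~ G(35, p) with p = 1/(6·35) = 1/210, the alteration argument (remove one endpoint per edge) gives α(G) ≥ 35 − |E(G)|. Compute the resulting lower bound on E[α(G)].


E[|E(G)|] = C(35, 2)·p = 595 · (1/210) = 17/6.
E[α(G)] ≥ n − E[|E(G)|] = 35 − 17/6 = 193/6.
Numerically: ≈ 32.16667.
(This is only a lower bound; the true E[α(G)] may be larger.)

E[α(G)] ≥ 193/6 ≈ 32.16667.


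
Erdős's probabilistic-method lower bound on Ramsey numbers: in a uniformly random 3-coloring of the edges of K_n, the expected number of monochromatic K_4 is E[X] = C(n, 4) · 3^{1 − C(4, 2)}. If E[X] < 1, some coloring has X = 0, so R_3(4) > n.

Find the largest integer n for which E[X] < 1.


We need C(n, 4) · 3^{1 − 6} < 1, i.e. C(n, 4) < 3^{6 − 1} = 243.
Check values of n near the boundary:
  n = 4: C(4, 4) = 1; 1 < 243? YES
  n = 5: C(5, 4) = 5; 5 < 243? YES
  n = 6: C(6, 4) = 15; 15 < 243? YES
  n = 7: C(7, 4) = 35; 35 < 243? YES
  n = 8: C(8, 4) = 70; 70 < 243? YES
  n = 9: C(9, 4) = 126; 126 < 243? YES
  n = 10: C(10, 4) = 210; 210 < 243? YES
  n = 11: C(11, 4) = 330; 330 < 243? NO
The largest n with C(n, 4) < 243 is n = 10 (where E[X] = 70/81 ≈ 0.8642). Hence R_3(4) > 10, i.e. R_3(4) ≥ 11.

Largest n = 10; hence R_3(4) > 10.


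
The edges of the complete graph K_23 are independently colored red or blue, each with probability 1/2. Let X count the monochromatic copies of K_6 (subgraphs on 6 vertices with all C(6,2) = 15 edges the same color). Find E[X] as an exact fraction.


Let X = Σ_S X_S over the C(23, 6) = 100947 subsets S of size 6, where X_S = 1 if the K_6 on S is monochromatic.
For a fixed S, the K_6 on S has C(6, 2) = 15 edges. P[all 15 edges red] = (1/2)^15, and likewise for blue, so P[monochromatic] = 2·(1/2)^15 = 2^{1 − 15} = 1/16384.
By linearity: E[X] = C(23, 6) · 2^{1 − 15} = 100947 · 1/16384 = 100947/16384.
Numerically: E[X] ≈ 6.161316.

E[X] = C(23,6)·2^(1−C(6,2)) = 100947/16384 ≈ 6.161316.


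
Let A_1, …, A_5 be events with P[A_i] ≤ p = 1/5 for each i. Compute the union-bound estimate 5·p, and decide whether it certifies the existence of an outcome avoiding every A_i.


Union bound: P[∪_{i=1}^{5} A_i] ≤ Σ_i P[A_i] ≤ 5·p = 5·(1/5) = 1.
Numerically: 1 ≈ 1.00000.
Is 1 < 1? NO.
Since the bound 1 is ≥ 1, the union bound is uninformative here; it does NOT by itself certify existence.

5·p = 1 ≈ 1.00000; existence NOT certified by the union bound.


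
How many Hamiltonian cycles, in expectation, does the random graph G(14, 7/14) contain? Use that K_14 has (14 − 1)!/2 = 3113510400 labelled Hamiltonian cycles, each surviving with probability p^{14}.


K_14 has (14 − 1)!/2 = 3113510400 labelled Hamiltonian cycles.
For each such Hamiltonian cycle H, let X_H = 1 if all 14 edges of H are present in G. Then P[X_H = 1] = p^{14} = (1/2)^{14} = 1/16384.
By linearity: E[X] = Σ_H E[X_H] = 3113510400 · p^{14} = 3113510400 · 1/16384 = 6081075/32.
Numerically: E[X] ≈ 1.9e+05.

E[X] = 3113510400 · (1/2)^{14} = 6081075/32 ≈ 1.9e+05.


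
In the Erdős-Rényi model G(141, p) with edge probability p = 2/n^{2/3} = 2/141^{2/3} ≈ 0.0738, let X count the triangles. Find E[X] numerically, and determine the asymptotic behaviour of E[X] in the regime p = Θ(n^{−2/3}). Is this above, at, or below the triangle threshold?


Number of potential triangles: C(141, 3) = 457310.
Each occurs with probability p³ ≈ (0.0738)³ ≈ 4.02394e-04.
By linearity: E[X] = C(141, 3)·p³ ≈ 457310 · 4.02394e-04 ≈ 184.019.
Since α = 2/3 < 1, p = c/n^{2/3} ≫ 1/n is above the triangle threshold p ~ 1/n. Asymptotically E[X] ~ (c³/6)·n^{3(1−α)} = (2³/6)·n^{1} → ∞; triangles are abundant w.h.p.

E[X] ≈ 184.019; in regime p = Θ(1/n^{2/3}) E[X] diverges (above the triangle threshold p ~ 1/n).


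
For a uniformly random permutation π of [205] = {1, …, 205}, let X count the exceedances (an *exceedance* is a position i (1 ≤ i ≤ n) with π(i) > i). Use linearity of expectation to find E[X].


Write X = Σ_{i=1}^{205} X_i, where X_i = 1_{π(i) > i}.
For each fixed i, π(i) is uniform over {1, …, 205} (marginal of a uniform permutation), so P[π(i) > i] = (n − i)/n. Summing: Σ_{i=1}^{205} (n − i)/n = (0 + 1 + … + 204)/205 = 205(205 − 1)/(2·205) = (205 − 1)/2.
Hence E[X] = Σ_{i=1}^{205} (205 − i)/205 = 102 ≈ 102.000000.

E[X] = 102 = 102.000000.


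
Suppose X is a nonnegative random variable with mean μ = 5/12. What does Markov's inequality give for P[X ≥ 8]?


μ = E[X] = 5/12, a = 8.
Markov: P[X ≥ 8] ≤ μ/a = (5/12)/8 = 5/96.
Numerically: ≈ 0.052.
(Since a = 8 > μ = 0.417, the bound 5/96 is < 1 and informative.)

P[X ≥ 8] ≤ 5/96 ≈ 0.052.


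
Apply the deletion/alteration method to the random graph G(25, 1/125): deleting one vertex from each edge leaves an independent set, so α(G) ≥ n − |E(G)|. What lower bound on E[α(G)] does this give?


E[|E(G)|] = C(25, 2)·p = 300 · (1/125) = 12/5.
E[α(G)] ≥ n − E[|E(G)|] = 25 − 12/5 = 113/5.
Numerically: ≈ 22.60000.
(This is only a lower bound; the true E[α(G)] may be larger.)

E[α(G)] ≥ 113/5 ≈ 22.60000.


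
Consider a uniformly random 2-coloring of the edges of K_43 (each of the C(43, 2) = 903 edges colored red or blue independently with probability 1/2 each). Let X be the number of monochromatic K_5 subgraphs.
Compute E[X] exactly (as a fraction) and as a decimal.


Let X = Σ_S X_S over the C(43, 5) = 962598 subsets S of size 5, where X_S = 1 if the K_5 on S is monochromatic.
For a fixed S, the K_5 on S has C(5, 2) = 10 edges. P[all 10 edges red] = (1/2)^10, and likewise for blue, so P[monochromatic] = 2·(1/2)^10 = 2^{1 − 10} = 1/512.
By linearity of expectation: E[X] = C(43, 5) · 2^{1 − 10} = 962598 · 1/512 = 481299/256.
Numerically: E[X] ≈ 1880.074.

E[X] = C(43,5)·2^(1−C(5,2)) = 481299/256 ≈ 1880.074.


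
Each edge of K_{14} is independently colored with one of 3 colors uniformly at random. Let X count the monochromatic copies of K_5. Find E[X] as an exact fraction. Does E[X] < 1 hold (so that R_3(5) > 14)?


E[X] = C(14, 5) · 3^{1 − 10} = 2002 · 3^{−9} = 2002/19683.
As a reduced fraction: E[X] = 2002/19683 ≈ 0.102.
Is E[X] < 1? YES.
Since E[X] < 1, there exists a 3-coloring of K_{14} with no monochromatic K_5; hence R_3(5) > 14.

E[X] = 2002/19683 ≈ 0.102; E[X] < 1, so R_3(5) > 14.


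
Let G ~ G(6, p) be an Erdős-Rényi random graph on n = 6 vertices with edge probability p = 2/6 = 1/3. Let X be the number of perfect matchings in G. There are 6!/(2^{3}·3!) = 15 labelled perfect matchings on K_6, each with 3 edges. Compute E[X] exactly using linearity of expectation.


K_6 has 6!/(2^{3}·3!) = 15 labelled perfect matchings.
For each such perfect matching H, let X_H = 1 if all 3 edges of H are present in G. Then P[X_H = 1] = p^{3} = (1/3)^{3} = 1/27.
By linearity of expectation: E[X] = Σ_H E[X_H] = 15 · p^{3} = 15 · 1/27 = 5/9.
Numerically: E[X] ≈ 0.556.

E[X] = 15 · (1/3)^{3} = 5/9 ≈ 0.556.


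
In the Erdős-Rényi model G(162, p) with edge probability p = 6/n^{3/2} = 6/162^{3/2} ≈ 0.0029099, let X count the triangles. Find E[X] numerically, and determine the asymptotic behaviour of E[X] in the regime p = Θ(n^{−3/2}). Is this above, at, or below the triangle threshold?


Number of potential triangles: C(162, 3) = 695520.
Each occurs with probability p³ ≈ (0.0029099)³ ≈ 2.4639744e-08.
By linearity: E[X] = C(162, 3)·p³ ≈ 695520 · 2.4639744e-08 ≈ 0.01714.
Since α = 3/2 > 1, p = c/n^{3/2} = o(1/n) is below the triangle threshold p ~ 1/n. Asymptotically E[X] ~ (c³/6)·n^{3(1−α)} = (6³/6)·n^{-1.5} → 0, so by Markov's inequality G has no triangles w.h.p.

E[X] ≈ 0.01714; in regime p = Θ(1/n^{3/2}) E[X] tends to 0 (below the triangle threshold p ~ 1/n).


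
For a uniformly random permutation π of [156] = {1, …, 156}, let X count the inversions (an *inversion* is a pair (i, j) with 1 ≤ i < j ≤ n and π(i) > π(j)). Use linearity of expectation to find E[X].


Write X = Σ X_I over the C(156, 2) = 12090 pairs i < j, with X_I the indicator of one inversion.
There are 12090 indicators.
For each fixed pair i < j, the values π(i) and π(j) are two distinct elements of {1, …, 156} in uniformly random order; by symmetry P[π(i) > π(j)] = 1/2.
By linearity: E[X] = 12090 · (1/2) = C(156, 2) · (1/2) = 12090/2 = 6045 ≈ 6045.0000.

E[X] = 6045 = 6045.0000.


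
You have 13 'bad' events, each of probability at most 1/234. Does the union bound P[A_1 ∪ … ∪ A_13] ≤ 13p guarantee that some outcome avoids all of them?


Union bound: P[∪_{i=1}^{13} A_i] ≤ Σ_i P[A_i] ≤ 13·p = 13·(1/234) = 1/18.
Numerically: 1/18 ≈ 0.056.
Is 1/18 < 1? YES.
Since P[∪ A_i] ≤ 1/18 < 1, the complement has P[∩ A_i^c] ≥ 1 − 1/18 = 17/18 > 0, so some outcome avoids every A_i.

13·p = 1/18 ≈ 0.056; existence CERTIFIED by the union bound.


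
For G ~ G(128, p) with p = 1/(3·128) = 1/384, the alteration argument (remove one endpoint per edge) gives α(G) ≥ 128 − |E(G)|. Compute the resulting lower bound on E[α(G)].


E[|E(G)|] = C(128, 2)·p = 8128 · (1/384) = 127/6.
E[α(G)] ≥ n − E[|E(G)|] = 128 − 127/6 = 641/6.
Numerically: ≈ 106.8333.
(This is only a lower bound; the true E[α(G)] may be larger.)

E[α(G)] ≥ 641/6 ≈ 106.8333.


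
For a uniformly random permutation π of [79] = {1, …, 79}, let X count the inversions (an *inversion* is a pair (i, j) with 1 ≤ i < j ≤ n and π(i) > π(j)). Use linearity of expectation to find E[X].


Write X = Σ X_I over the C(79, 2) = 3081 pairs i < j, with X_I the indicator of one inversion.
There are 3081 indicators.
For each fixed pair i < j, the values π(i) and π(j) are two distinct elements of {1, …, 79} in uniformly random order; by symmetry P[π(i) > π(j)] = 1/2.
By linearity: E[X] = 3081 · (1/2) = C(79, 2) · (1/2) = 3081/2 = 3081/2 ≈ 1540.500000.

E[X] = 3081/2 = 1540.500000.


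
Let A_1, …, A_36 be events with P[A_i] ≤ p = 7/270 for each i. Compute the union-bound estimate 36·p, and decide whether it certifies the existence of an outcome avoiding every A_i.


Union bound: P[∪_{i=1}^{36} A_i] ≤ Σ_i P[A_i] ≤ 36·p = 36·(7/270) = 14/15.
Numerically: 14/15 ≈ 0.93333.
Is 14/15 < 1? YES.
Since P[∪ A_i] ≤ 14/15 < 1, the complement has P[∩ A_i^c] ≥ 1 − 14/15 = 1/15 > 0, so some outcome avoids every A_i.

36·p = 14/15 ≈ 0.93333; existence CERTIFIED by the union bound.


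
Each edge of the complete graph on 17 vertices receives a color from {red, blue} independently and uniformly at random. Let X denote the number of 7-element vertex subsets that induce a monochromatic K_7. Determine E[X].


Let X = Σ_S X_S over the C(17, 7) = 19448 subsets S of size 7, where X_S = 1 if the K_7 on S is monochromatic.
For a fixed S, the K_7 on S has C(7, 2) = 21 edges. P[all 21 edges red] = (1/2)^21, and likewise for blue, so P[monochromatic] = 2·(1/2)^21 = 2^{1 − 21} = 1/1048576.
Summing: E[X] = C(17, 7) · 2^{1 − 21} = 19448 · 1/1048576 = 2431/131072.
Numerically: E[X] ≈ 0.018547.

E[X] = C(17,7)·2^(1−C(7,2)) = 2431/131072 ≈ 0.018547.


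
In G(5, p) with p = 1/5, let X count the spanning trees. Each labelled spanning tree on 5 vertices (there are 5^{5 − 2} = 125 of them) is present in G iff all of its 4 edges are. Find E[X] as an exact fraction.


K_5 has 5^{5 − 2} = 125 labelled spanning trees.
For each such spanning tree H, let X_H = 1 if all 4 edges of H are present in G. Then P[X_H = 1] = p^{4} = (1/5)^{4} = 1/625.
Summing the indicators: E[X] = Σ_H E[X_H] = 125 · p^{4} = 125 · 1/625 = 1/5.
Numerically: E[X] ≈ 0.2.

E[X] = 125 · (1/5)^{4} = 1/5 ≈ 0.2.


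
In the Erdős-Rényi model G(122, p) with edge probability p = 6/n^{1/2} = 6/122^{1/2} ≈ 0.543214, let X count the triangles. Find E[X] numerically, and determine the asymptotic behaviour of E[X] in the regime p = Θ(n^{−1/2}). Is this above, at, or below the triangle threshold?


Number of potential triangles: C(122, 3) = 295240.
Each occurs with probability p³ ≈ (0.543214)³ ≈ 1.60292796e-01.
By linearity: E[X] = C(122, 3)·p³ ≈ 295240 · 1.60292796e-01 ≈ 47324.845171.
Since α = 1/2 < 1, p = c/n^{1/2} ≫ 1/n is above the triangle threshold p ~ 1/n. Asymptotically E[X] ~ (c³/6)·n^{3(1−α)} = (6³/6)·n^{1.5} → ∞; triangles are abundant w.h.p.

E[X] ≈ 47324.845171; in regime p = Θ(1/n^{1/2}) E[X] diverges (above the triangle threshold p ~ 1/n).


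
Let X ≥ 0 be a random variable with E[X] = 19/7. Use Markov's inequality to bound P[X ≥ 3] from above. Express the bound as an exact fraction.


μ = E[X] = 19/7, a = 3.
Markov: P[X ≥ 3] ≤ μ/a = (19/7)/3 = 19/21.
Numerically: ≈ 0.9048.
(Since a = 3 > μ = 2.7143, the bound 19/21 is < 1 and informative.)

P[X ≥ 3] ≤ 19/21 ≈ 0.9048.


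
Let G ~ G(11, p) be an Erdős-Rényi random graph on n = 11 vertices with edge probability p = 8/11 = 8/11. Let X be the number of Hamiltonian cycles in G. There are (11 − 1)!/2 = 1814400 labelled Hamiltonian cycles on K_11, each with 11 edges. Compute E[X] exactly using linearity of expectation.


K_11 has (11 − 1)!/2 = 1814400 labelled Hamiltonian cycles.
For each such Hamiltonian cycle H, let X_H = 1 if all 11 edges of H are present in G. Then P[X_H = 1] = p^{11} = (8/11)^{11} = 8589934592/285311670611.
Summing the indicators: E[X] = Σ_H E[X_H] = 1814400 · p^{11} = 1814400 · 8589934592/285311670611 = 15585577323724800/285311670611.
Numerically: E[X] ≈ 5.46e+04.

E[X] = 1814400 · (8/11)^{11} = 15585577323724800/285311670611 ≈ 5.46e+04.


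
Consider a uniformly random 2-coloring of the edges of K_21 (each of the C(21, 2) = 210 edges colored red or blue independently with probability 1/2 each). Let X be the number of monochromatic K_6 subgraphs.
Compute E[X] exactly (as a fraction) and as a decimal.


Let X = Σ_S X_S over the C(21, 6) = 54264 subsets S of size 6, where X_S = 1 if the K_6 on S is monochromatic.
For a fixed S, the K_6 on S has C(6, 2) = 15 edges. P[all 15 edges red] = (1/2)^15, and likewise for blue, so P[monochromatic] = 2·(1/2)^15 = 2^{1 − 15} = 1/16384.
By linearity of expectation: E[X] = C(21, 6) · 2^{1 − 15} = 54264 · 1/16384 = 6783/2048.
Numerically: E[X] ≈ 3.312012.

E[X] = C(21,6)·2^(1−C(6,2)) = 6783/2048 ≈ 3.312012.


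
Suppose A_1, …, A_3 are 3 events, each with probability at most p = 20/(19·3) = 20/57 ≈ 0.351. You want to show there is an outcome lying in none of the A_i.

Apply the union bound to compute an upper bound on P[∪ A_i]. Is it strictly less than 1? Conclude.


Union bound: P[∪_{i=1}^{3} A_i] ≤ Σ_i P[A_i] ≤ 3·p = 3·(20/57) = 20/19.
Numerically: 20/19 ≈ 1.053.
Is 20/19 < 1? NO.
Since the bound 20/19 is ≥ 1, the union bound is uninformative here; it does NOT by itself certify existence.

3·p = 20/19 ≈ 1.053; existence NOT certified by the union bound.


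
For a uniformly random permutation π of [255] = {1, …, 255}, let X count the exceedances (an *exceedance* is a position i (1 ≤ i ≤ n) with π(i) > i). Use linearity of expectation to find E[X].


Write X = Σ_{i=1}^{255} X_i, where X_i = 1_{π(i) > i}.
For each fixed i, π(i) is uniform over {1, …, 255} (marginal of a uniform permutation), so P[π(i) > i] = (n − i)/n. Summing: Σ_{i=1}^{255} (n − i)/n = (0 + 1 + … + 254)/255 = 255(255 − 1)/(2·255) = (255 − 1)/2.
Hence E[X] = Σ_{i=1}^{255} (255 − i)/255 = 127 ≈ 127.00000.

E[X] = 127 = 127.00000.


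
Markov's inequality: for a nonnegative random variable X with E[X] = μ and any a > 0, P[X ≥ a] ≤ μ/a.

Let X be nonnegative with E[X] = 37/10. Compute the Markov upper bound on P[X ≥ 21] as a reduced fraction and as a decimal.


μ = E[X] = 37/10, a = 21.
Markov: P[X ≥ 21] ≤ μ/a = (37/10)/21 = 37/210.
Numerically: ≈ 0.176.
(Since a = 21 > μ = 3.700, the bound 37/210 is < 1 and informative.)

P[X ≥ 21] ≤ 37/210 ≈ 0.176.


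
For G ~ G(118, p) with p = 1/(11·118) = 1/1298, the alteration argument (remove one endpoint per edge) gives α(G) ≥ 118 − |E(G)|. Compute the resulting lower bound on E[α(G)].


E[|E(G)|] = C(118, 2)·p = 6903 · (1/1298) = 117/22.
E[α(G)] ≥ n − E[|E(G)|] = 118 − 117/22 = 2479/22.
Numerically: ≈ 112.682.
(This is only a lower bound; the true E[α(G)] may be larger.)

E[α(G)] ≥ 2479/22 ≈ 112.682.


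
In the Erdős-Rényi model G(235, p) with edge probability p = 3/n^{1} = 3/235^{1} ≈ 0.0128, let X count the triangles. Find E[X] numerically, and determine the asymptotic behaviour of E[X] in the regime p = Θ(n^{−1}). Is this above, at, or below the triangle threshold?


Number of potential triangles: C(235, 3) = 2135445.
Each occurs with probability p³ ≈ (0.0128)³ ≈ 2.08046e-06.
By linearity: E[X] = C(235, 3)·p³ ≈ 2135445 · 2.08046e-06 ≈ 4.443.
Here α = 1, so p = 3/n is exactly at the triangle threshold p ~ 1/n. Asymptotically E[X] → c³/6 = 3³/6 = 9/2 ≈ 4.500, a bounded constant. In this regime the triangle count is asymptotically Poisson(c³/6).

E[X] ≈ 4.443; in regime p = Θ(1/n^{1}) E[X] stays bounded (at the triangle threshold p ~ 1/n).


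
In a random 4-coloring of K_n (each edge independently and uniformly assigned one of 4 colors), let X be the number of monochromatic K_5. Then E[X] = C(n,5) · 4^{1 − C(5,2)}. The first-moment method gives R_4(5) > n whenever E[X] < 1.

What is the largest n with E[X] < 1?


We need C(n, 5) · 4^{1 − 10} < 1, i.e. C(n, 5) < 4^{10 − 1} = 262144.
Check values of n near the boundary:
  n = 30: C(30, 5) = 142506; 142506 < 262144? YES
  n = 31: C(31, 5) = 169911; 169911 < 262144? YES
  n = 32: C(32, 5) = 201376; 201376 < 262144? YES
  n = 33: C(33, 5) = 237336; 237336 < 262144? YES
  n = 34: C(34, 5) = 278256; 278256 < 262144? NO
The largest n with C(n, 5) < 262144 is n = 33 (where E[X] = 29667/32768 ≈ 0.905365). Hence R_4(5) > 33, i.e. R_4(5) ≥ 34.

Largest n = 33; hence R_4(5) > 33.


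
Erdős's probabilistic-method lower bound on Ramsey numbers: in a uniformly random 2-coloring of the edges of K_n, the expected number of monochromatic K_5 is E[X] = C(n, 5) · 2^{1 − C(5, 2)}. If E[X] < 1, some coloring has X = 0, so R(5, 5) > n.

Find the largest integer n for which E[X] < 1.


We need C(n, 5) · 2^{1 − 10} < 1, i.e. C(n, 5) < 2^{10 − 1} = 512.
Check values of n near the boundary:
  n = 7: C(7, 5) = 21; 21 < 512? YES
  n = 8: C(8, 5) = 56; 56 < 512? YES
  n = 9: C(9, 5) = 126; 126 < 512? YES
  n = 10: C(10, 5) = 252; 252 < 512? YES
  n = 11: C(11, 5) = 462; 462 < 512? YES
  n = 12: C(12, 5) = 792; 792 < 512? NO
The largest n with C(n, 5) < 512 is n = 11 (where E[X] = 231/256 ≈ 0.9023438). Hence R(5, 5) > 11, i.e. R(5, 5) ≥ 12.

Largest n = 11; hence R(5, 5) > 11.


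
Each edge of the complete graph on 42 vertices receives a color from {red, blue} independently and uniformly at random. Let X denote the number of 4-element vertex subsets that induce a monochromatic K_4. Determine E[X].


Let X = Σ_S X_S over the C(42, 4) = 111930 subsets S of size 4, where X_S = 1 if the K_4 on S is monochromatic.
For a fixed S, the K_4 on S has C(4, 2) = 6 edges. P[all 6 edges red] = (1/2)^6, and likewise for blue, so P[monochromatic] = 2·(1/2)^6 = 2^{1 − 6} = 1/32.
By linearity of expectation: E[X] = C(42, 4) · 2^{1 − 6} = 111930 · 1/32 = 55965/16.
Numerically: E[X] ≈ 3497.8125.

E[X] = C(42,4)·2^(1−C(4,2)) = 55965/16 ≈ 3497.8125.


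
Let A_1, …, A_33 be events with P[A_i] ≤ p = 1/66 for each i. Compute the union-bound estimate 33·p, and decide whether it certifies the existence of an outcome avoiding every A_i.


Union bound: P[∪_{i=1}^{33} A_i] ≤ Σ_i P[A_i] ≤ 33·p = 33·(1/66) = 1/2.
Numerically: 1/2 ≈ 0.5000.
Is 1/2 < 1? YES.
Since P[∪ A_i] ≤ 1/2 < 1, the complement has P[∩ A_i^c] ≥ 1 − 1/2 = 1/2 > 0, so some outcome avoids every A_i.

33·p = 1/2 ≈ 0.5000; existence CERTIFIED by the union bound.


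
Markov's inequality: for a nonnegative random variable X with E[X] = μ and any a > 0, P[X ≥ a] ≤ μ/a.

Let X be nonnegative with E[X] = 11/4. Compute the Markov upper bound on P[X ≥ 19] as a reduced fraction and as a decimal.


μ = E[X] = 11/4, a = 19.
Markov: P[X ≥ 19] ≤ μ/a = (11/4)/19 = 11/76.
Numerically: ≈ 0.144737.
(Since a = 19 > μ = 2.750000, the bound 11/76 is < 1 and informative.)

P[X ≥ 19] ≤ 11/76 ≈ 0.144737.


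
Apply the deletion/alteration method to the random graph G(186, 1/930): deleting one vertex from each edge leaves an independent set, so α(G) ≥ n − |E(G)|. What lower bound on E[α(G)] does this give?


E[|E(G)|] = C(186, 2)·p = 17205 · (1/930) = 37/2.
E[α(G)] ≥ n − E[|E(G)|] = 186 − 37/2 = 335/2.
Numerically: ≈ 167.5000.
(This is only a lower bound; the true E[α(G)] may be larger.)

E[α(G)] ≥ 335/2 ≈ 167.5000.


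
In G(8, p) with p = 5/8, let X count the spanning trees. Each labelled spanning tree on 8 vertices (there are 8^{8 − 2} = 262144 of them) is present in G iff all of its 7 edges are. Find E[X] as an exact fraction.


K_8 has 8^{8 − 2} = 262144 labelled spanning trees.
For each such spanning tree H, let X_H = 1 if all 7 edges of H are present in G. Then P[X_H = 1] = p^{7} = (5/8)^{7} = 78125/2097152.
Summing the indicators: E[X] = Σ_H E[X_H] = 262144 · p^{7} = 262144 · 78125/2097152 = 78125/8.
Numerically: E[X] ≈ 9765.62.

E[X] = 262144 · (5/8)^{7} = 78125/8 ≈ 9765.62.


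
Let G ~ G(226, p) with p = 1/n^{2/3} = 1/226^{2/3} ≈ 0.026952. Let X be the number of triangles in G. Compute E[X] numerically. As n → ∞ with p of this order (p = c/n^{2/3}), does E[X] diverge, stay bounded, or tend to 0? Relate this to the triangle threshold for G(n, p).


Number of potential triangles: C(226, 3) = 1898400.
Each occurs with probability p³ ≈ (0.026952)³ ≈ 1.9578667e-05.
By linearity: E[X] = C(226, 3)·p³ ≈ 1898400 · 1.9578667e-05 ≈ 37.16814.
Since α = 2/3 < 1, p = c/n^{2/3} ≫ 1/n is above the triangle threshold p ~ 1/n. Asymptotically E[X] ~ (c³/6)·n^{3(1−α)} = (1³/6)·n^{1} → ∞; triangles are abundant w.h.p.

E[X] ≈ 37.16814; in regime p = Θ(1/n^{2/3}) E[X] diverges (above the triangle threshold p ~ 1/n).


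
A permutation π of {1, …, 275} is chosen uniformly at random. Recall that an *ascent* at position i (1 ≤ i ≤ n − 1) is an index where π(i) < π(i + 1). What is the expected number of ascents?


Write X = Σ X_I over i = 1, …, 274, with X_I the indicator of one ascent.
There are 274 indicators.
For each fixed i, the pair (π(i), π(i+1)) is a uniformly random ordered pair of distinct values from {1, …, 275}; by symmetry P[π(i) < π(i+1)] = 1/2.
By linearity: E[X] = 274 · (1/2) = (275 − 1) · (1/2) = 137 ≈ 137.000000.

E[X] = 137 = 137.000000.


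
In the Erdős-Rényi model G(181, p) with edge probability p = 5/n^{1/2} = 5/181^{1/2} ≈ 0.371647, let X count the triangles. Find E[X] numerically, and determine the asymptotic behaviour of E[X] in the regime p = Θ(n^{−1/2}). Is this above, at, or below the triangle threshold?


Number of potential triangles: C(181, 3) = 971970.
Each occurs with probability p³ ≈ (0.371647)³ ≈ 5.13324687e-02.
By linearity: E[X] = C(181, 3)·p³ ≈ 971970 · 5.13324687e-02 ≈ 49893.619567.
Since α = 1/2 < 1, p = c/n^{1/2} ≫ 1/n is above the triangle threshold p ~ 1/n. Asymptotically E[X] ~ (c³/6)·n^{3(1−α)} = (5³/6)·n^{1.5} → ∞; triangles are abundant w.h.p.

E[X] ≈ 49893.619567; in regime p = Θ(1/n^{1/2}) E[X] diverges (above the triangle threshold p ~ 1/n).


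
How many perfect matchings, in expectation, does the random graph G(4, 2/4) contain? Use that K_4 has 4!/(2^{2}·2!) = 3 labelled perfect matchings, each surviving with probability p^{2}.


K_4 has 4!/(2^{2}·2!) = 3 labelled perfect matchings.
For each such perfect matching H, let X_H = 1 if all 2 edges of H are present in G. Then P[X_H = 1] = p^{2} = (1/2)^{2} = 1/4.
By linearity: E[X] = Σ_H E[X_H] = 3 · p^{2} = 3 · 1/4 = 3/4.
Numerically: E[X] ≈ 0.75.

E[X] = 3 · (1/2)^{2} = 3/4 ≈ 0.75.


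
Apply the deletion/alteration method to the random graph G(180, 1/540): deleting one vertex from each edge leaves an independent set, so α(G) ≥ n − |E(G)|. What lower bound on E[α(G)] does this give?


E[|E(G)|] = C(180, 2)·p = 16110 · (1/540) = 179/6.
E[α(G)] ≥ n − E[|E(G)|] = 180 − 179/6 = 901/6.
Numerically: ≈ 150.166667.
(This is only a lower bound; the true E[α(G)] may be larger.)

E[α(G)] ≥ 901/6 ≈ 150.166667.
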